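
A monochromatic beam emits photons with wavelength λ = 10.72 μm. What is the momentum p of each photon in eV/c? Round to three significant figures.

0.116 eV/c

(h = 6.62607015e-34 J·s, c = 2.99792458e8 m/s, 1 eV = 1.602176634e-19 J.)
In SI units: λ = 10.72 μm = 1.072e-5 m.
For a photon p = h/λ, so p = 6.181e-29 kg·m/s.
Converting to eV/c: p = 0.1157 eV/c ≈ 0.116 eV/c.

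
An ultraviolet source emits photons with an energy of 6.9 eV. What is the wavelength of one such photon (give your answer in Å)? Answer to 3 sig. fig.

1800 Å

Convert to SI: E = 6.9 eV = 1.1055e-18 J.
Since λ = hc/E for a photon, λ = 1.797e-7 m.
Converting to Å: λ = 1797 Å ≈ 1800 Å.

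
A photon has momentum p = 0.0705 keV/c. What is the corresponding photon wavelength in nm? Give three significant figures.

In SI units: p = 0.0705 keV/c = 3.7677e-26 kg·m/s.
Since λ = h/p for a photon, λ = 1.759e-8 m.
Converting to nm: λ = 17.59 nm ≈ 17.6 nm.

17.6 nm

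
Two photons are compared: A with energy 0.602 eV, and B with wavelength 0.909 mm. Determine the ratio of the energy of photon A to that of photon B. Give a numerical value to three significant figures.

E_A = 9.645 × 10^-20 J (from energy = 0.602 eV, via E given directly).
E_B = 2.185 × 10^-22 J (from wavelength = 0.909 mm, via E = hc/λ).
Ratio = 9.645 × 10^-20 / 2.185 × 10^-22 = 441.

441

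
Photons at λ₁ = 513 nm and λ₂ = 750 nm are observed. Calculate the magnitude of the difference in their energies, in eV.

Using E = hc/λ: E₁ = 3.872e-19 J, E₂ = 2.649e-19 J.
|ΔE| = |3.872e-19 − 2.649e-19| = 1.22e-19 J = 0.764 eV.

0.764 eV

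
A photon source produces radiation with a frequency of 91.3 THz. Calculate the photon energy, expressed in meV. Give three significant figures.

378 meV

Use h = 6.62607015e-34 J·s, 1 eV = 1.602176634e-19 J.
First convert: f = 91.3 THz = 9.13e13 Hz.
Since E = hf for a photon, E = 6.050e-20 J.
Converting to meV: E = 377.6 meV ≈ 378 meV.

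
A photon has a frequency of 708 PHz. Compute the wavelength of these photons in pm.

Use c = 2.99792458e8 m/s.
In SI units: f = 708 PHz = 7.08e17 Hz.
The photon relation is λ = c/f, giving λ = 4.234e-10 m.
Converting to pm: λ = 423.4 pm ≈ 423 pm.

423 pm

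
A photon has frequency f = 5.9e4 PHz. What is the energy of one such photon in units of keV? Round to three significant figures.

In SI units: f = 5.9e4 PHz = 5.9e19 Hz.
Since E = hf for a photon, E = 3.909e-14 J.
Converting to keV: E = 244.0 keV ≈ 244 keV.

244 keV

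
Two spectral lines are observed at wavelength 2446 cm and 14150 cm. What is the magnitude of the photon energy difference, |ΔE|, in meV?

4.19e-5 meV

Using E = hc/λ: E₁ = 8.1212e-27 J, E₂ = 1.4038e-27 J.
|ΔE| = |8.1212e-27 − 1.4038e-27| = 6.72e-27 J = 4.19e-5 meV.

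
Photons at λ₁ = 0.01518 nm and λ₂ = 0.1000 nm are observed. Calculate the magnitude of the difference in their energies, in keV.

Using E = hc/λ: E₁ = 1.3086 × 10^-14 J, E₂ = 1.9864 × 10^-15 J.
|ΔE| = |1.3086 × 10^-14 − 1.9864 × 10^-15| = 1.11 × 10^-14 J = 69.3 keV.

69.3 keV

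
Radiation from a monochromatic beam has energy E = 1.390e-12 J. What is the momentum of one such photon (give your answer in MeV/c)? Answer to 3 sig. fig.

Use c = 2.99792458e8 m/s, 1 eV = 1.602176634e-19 J.
Apply p = E/c: p = 4.637e-21 kg·m/s.
Converting to MeV/c: p = 8.676 MeV/c ≈ 8.68 MeV/c.

8.68 MeV/c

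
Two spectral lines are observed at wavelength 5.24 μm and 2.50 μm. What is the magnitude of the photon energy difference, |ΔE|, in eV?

0.259 eV

Using E = hc/λ: E₁ = 3.791e-20 J, E₂ = 7.946e-20 J.
|ΔE| = |3.791e-20 − 7.946e-20| = 4.15e-20 J = 0.259 eV.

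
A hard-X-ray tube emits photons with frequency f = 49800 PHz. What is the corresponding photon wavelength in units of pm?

6.02 pm

(c = 2.99792458e8 m/s.)
First convert: f = 49800 PHz = 4.98e19 Hz.
For a photon λ = c/f, so λ = 6.020e-12 m.
Converting to pm: λ = 6.020 pm ≈ 6.02 pm.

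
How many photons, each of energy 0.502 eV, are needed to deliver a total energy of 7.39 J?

9.19·10^19 photons

Per-photon energy: E = 8.043·10^-20 J (from energy = 0.502 eV).
N = E_total / E_photon = 7.39 J / 8.043·10^-20 J = 9.19·10^19.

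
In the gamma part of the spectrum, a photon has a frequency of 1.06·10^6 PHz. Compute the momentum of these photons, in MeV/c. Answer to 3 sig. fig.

4.38 MeV/c

Use h = 6.62607015·10^-34 J·s, c = 2.99792458·10^8 m/s, 1 eV = 1.602176634·10^-19 J.
In SI units: f = 1.06·10^6 PHz = 1.06·10^21 Hz.
Since p = hf/c for a photon, p = 2.343·10^-21 kg·m/s.
Converting to MeV/c: p = 4.384 MeV/c ≈ 4.38 MeV/c.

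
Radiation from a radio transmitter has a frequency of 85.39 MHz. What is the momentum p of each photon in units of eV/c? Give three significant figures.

First convert: f = 85.39 MHz = 8.539e7 Hz.
Since p = hf/c for a photon, p = 1.887e-34 kg·m/s.
Converting to eV/c: p = 3.531e-7 eV/c ≈ 3.53e-7 eV/c.

3.53e-7 eV/c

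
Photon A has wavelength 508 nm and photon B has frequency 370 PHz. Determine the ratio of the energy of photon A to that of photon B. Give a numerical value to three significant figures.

1.59 × 10^-3

E_A = 3.910 × 10^-19 J (from wavelength = 508 nm, via E = hc/λ).
E_B = 2.452 × 10^-16 J (from frequency = 370 PHz, via E = hf).
Ratio = 3.910 × 10^-19 / 2.452 × 10^-16 = 1.59 × 10^-3.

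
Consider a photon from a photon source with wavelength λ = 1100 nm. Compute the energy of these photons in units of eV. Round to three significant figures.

(h = 6.62607015e-34 J·s, c = 2.99792458e8 m/s, 1 eV = 1.602176634e-19 J.)
In SI units: λ = 1100 nm = 1.1e-6 m.
For a photon E = hc/λ, so E = 1.806e-19 J.
Converting to eV: E = 1.127 eV ≈ 1.13 eV.

1.13 eV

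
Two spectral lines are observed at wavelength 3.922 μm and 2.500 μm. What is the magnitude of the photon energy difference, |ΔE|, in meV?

180 meV

Using E = hc/λ: E₁ = 5.0649 × 10^-20 J, E₂ = 7.9458 × 10^-20 J.
|ΔE| = |5.0649 × 10^-20 − 7.9458 × 10^-20| = 2.88 × 10^-20 J = 180 meV.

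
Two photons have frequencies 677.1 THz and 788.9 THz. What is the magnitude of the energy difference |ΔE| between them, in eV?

0.462 eV

Using E = hf: E₁ = 4.4865 × 10^-19 J, E₂ = 5.2273 × 10^-19 J.
|ΔE| = |4.4865 × 10^-19 − 5.2273 × 10^-19| = 7.41 × 10^-20 J = 0.462 eV.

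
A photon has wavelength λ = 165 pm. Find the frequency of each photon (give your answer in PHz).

(c = 2.99792458e8 m/s.)
In SI units: λ = 165 pm = 1.65e-10 m.
For a photon f = c/λ, so f = 1.817e18 Hz.
Converting to PHz: f = 1817 PHz ≈ 1820 PHz.

1820 PHz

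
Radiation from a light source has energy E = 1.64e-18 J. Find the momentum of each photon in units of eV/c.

Take c = 2.99792458e8 m/s, 1 eV = 1.602176634e-19 J.
Since p = E/c for a photon, p = 5.470e-27 kg·m/s.
Converting to eV/c: p = 10.24 eV/c ≈ 10.2 eV/c.

10.2 eV/c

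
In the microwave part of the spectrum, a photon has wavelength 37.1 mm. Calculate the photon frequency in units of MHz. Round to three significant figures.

8080 MHz

Take c = 2.99792458·10^8 m/s.
In SI units: λ = 37.1 mm = 0.0371 m.
The photon relation is f = c/λ, giving f = 8.081·10^9 Hz.
Converting to MHz: f = 8081 MHz ≈ 8080 MHz.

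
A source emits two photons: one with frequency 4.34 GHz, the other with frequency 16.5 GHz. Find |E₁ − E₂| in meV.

Using E = hf: E₁ = 2.876 × 10^-24 J, E₂ = 1.093 × 10^-23 J.
|ΔE| = |2.876 × 10^-24 − 1.093 × 10^-23| = 8.06 × 10^-24 J = 0.0503 meV.

0.0503 meV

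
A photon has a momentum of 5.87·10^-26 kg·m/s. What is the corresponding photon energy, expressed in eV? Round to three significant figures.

Since E = pc for a photon, E = 1.760·10^-17 J.
Converting to eV: E = 109.8 eV ≈ 110 eV.

110 eV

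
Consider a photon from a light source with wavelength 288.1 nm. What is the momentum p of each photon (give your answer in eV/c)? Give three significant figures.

(h = 6.62607015e-34 J·s, c = 2.99792458e8 m/s, 1 eV = 1.602176634e-19 J.)
First convert: λ = 288.1 nm = 2.881e-7 m.
Apply p = h/λ: p = 2.300e-27 kg·m/s.
Converting to eV/c: p = 4.304 eV/c ≈ 4.30 eV/c.

4.30 eV/c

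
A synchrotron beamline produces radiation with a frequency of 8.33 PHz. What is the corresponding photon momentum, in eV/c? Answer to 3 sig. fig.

34.5 eV/c

(h = 6.62607015 × 10^-34 J·s, c = 2.99792458 × 10^8 m/s, 1 eV = 1.602176634 × 10^-19 J.)
In SI units: f = 8.33 PHz = 8.33 × 10^15 Hz.
The photon relation is p = hf/c, giving p = 1.841 × 10^-26 kg·m/s.
Converting to eV/c: p = 34.45 eV/c ≈ 34.5 eV/c.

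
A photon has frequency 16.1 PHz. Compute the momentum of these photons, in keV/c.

0.0666 keV/c

Use h = 6.62607015 × 10^-34 J·s, c = 2.99792458 × 10^8 m/s, 1 eV = 1.602176634 × 10^-19 J.
First convert: f = 16.1 PHz = 1.61 × 10^16 Hz.
Since p = hf/c for a photon, p = 3.558 × 10^-26 kg·m/s.
Converting to keV/c: p = 0.06658 keV/c ≈ 0.0666 keV/c.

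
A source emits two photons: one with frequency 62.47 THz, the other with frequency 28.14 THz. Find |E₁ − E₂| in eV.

Using E = hf: E₁ = 4.1393e-20 J, E₂ = 1.8646e-20 J.
|ΔE| = |4.1393e-20 − 1.8646e-20| = 2.27e-20 J = 0.142 eV.

0.142 eV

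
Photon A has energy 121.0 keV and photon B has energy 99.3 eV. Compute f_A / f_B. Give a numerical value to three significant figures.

f_A = 2.926 × 10^19 Hz (from energy = 121.0 keV, via f = E/h).
f_B = 2.401 × 10^16 Hz (from energy = 99.3 eV, via f = E/h).
Ratio = 2.926 × 10^19 / 2.401 × 10^16 = 1220.

1220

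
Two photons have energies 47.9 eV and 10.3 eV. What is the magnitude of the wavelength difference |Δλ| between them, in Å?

945 Å

Using λ = hc/E: λ₁ = 2.588 × 10^-8 m, λ₂ = 1.204 × 10^-7 m.
|Δλ| = |2.588 × 10^-8 − 1.204 × 10^-7| = 9.45 × 10^-8 m = 945 Å.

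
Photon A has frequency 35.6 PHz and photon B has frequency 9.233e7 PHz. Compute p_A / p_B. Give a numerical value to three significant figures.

3.86e-7

p_A = 7.868e-26 kg·m/s (from frequency = 35.6 PHz, via p = hf/c).
p_B = 2.041e-19 kg·m/s (from frequency = 9.233e7 PHz, via p = hf/c).
Ratio = 7.868e-26 / 2.041e-19 = 3.86e-7.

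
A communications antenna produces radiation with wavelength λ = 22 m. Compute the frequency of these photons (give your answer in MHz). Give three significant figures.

13.6 MHz

For a photon f = c/λ, so f = 1.363 × 10^7 Hz.
Converting to MHz: f = 13.63 MHz ≈ 13.6 MHz.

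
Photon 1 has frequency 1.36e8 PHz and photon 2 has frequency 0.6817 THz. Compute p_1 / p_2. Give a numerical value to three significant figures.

p_1 = 3.006e-19 kg·m/s (from frequency = 1.36e8 PHz, via p = hf/c).
p_2 = 1.507e-30 kg·m/s (from frequency = 0.6817 THz, via p = hf/c).
Ratio = 3.006e-19 / 1.507e-30 = 2.00e11.

2.00e11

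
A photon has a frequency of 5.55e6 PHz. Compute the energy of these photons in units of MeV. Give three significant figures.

Use h = 6.62607015e-34 J·s, 1 eV = 1.602176634e-19 J.
Convert to SI: f = 5.55e6 PHz = 5.55e21 Hz.
For a photon E = hf, so E = 3.677e-12 J.
Converting to MeV: E = 22.95 MeV ≈ 23.0 MeV.

23.0 MeV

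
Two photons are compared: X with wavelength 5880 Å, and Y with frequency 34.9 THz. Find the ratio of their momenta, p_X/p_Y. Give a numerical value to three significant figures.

14.6

p_X = 1.127·10^-27 kg·m/s (from wavelength = 5880 Å, via p = h/λ).
p_Y = 7.714·10^-29 kg·m/s (from frequency = 34.9 THz, via p = hf/c).
Ratio = 1.127·10^-27 / 7.714·10^-29 = 14.6.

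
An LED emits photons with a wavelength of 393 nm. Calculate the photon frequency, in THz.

(c = 2.99792458·10^8 m/s.)
First convert: λ = 393 nm = 3.93·10^-7 m.
For a photon f = c/λ, so f = 7.628·10^14 Hz.
Converting to THz: f = 762.8 THz ≈ 763 THz.

763 THz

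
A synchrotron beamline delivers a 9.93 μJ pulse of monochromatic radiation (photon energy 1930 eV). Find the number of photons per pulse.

3.21 × 10^10 photons

Per-photon energy: E = 3.092 × 10^-16 J (from energy = 1930 eV).
N = E_total / E_photon = 9.93 × 10^-6 J / 3.092 × 10^-16 J = 3.21 × 10^10.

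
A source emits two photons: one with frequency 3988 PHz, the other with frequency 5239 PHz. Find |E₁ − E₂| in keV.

Using E = hf: E₁ = 2.6425 × 10^-15 J, E₂ = 3.4714 × 10^-15 J.
|ΔE| = |2.6425 × 10^-15 − 3.4714 × 10^-15| = 8.29 × 10^-16 J = 5.17 keV.

5.17 keV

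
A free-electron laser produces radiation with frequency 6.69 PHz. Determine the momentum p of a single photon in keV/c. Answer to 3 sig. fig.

First convert: f = 6.69 PHz = 6.69 × 10^15 Hz.
Since p = hf/c for a photon, p = 1.479 × 10^-26 kg·m/s.
Converting to keV/c: p = 0.02767 keV/c ≈ 0.0277 keV/c.

0.0277 keV/c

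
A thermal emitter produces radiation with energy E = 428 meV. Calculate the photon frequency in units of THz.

103 THz

Use h = 6.62607015e-34 J·s, 1 eV = 1.602176634e-19 J.
In SI units: E = 428 meV = 6.8573e-20 J.
Since f = E/h for a photon, f = 1.035e14 Hz.
Converting to THz: f = 103.5 THz ≈ 103 THz.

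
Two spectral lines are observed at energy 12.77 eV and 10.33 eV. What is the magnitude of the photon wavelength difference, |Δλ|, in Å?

Using λ = hc/E: λ₁ = 9.7090e-8 m, λ₂ = 1.2002e-7 m.
|Δλ| = |9.7090e-8 − 1.2002e-7| = 2.29e-8 m = 229 Å.

229 Å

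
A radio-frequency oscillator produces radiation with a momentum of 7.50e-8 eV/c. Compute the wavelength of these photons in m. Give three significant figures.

16.5 m

Convert to SI: p = 7.50e-8 eV/c = 4.0082e-35 kg·m/s.
Apply λ = h/p: λ = 16.53 m.
So λ ≈ 16.5 m.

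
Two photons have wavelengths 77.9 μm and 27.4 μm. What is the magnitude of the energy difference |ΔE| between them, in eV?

0.0293 eV

Using E = hc/λ: E₁ = 2.550e-21 J, E₂ = 7.250e-21 J.
|ΔE| = |2.550e-21 − 7.250e-21| = 4.70e-21 J = 0.0293 eV.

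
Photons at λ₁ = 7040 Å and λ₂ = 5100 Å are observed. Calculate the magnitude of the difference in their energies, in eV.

0.670 eV

Using E = hc/λ: E₁ = 2.822·10^-19 J, E₂ = 3.895·10^-19 J.
|ΔE| = |2.822·10^-19 − 3.895·10^-19| = 1.07·10^-19 J = 0.670 eV.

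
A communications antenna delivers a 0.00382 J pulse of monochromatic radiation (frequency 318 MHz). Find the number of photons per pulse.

Per-photon energy: E = 2.107e-25 J (from frequency = 318 MHz).
N = E_total / E_photon = 0.00382 J / 2.107e-25 J = 1.81e22.

1.81e22 photons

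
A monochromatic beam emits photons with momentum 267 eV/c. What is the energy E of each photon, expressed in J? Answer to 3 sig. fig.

Use c = 2.99792458e8 m/s, 1 eV = 1.602176634e-19 J.
In SI units: p = 267 eV/c = 1.4269e-25 kg·m/s.
For a photon E = pc, so E = 4.278e-17 J.
So E ≈ 4.28e-17 J.

4.28e-17 J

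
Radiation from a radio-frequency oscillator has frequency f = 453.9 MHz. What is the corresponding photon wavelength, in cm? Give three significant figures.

66.0 cm

(c = 2.99792458·10^8 m/s.)
In SI units: f = 453.9 MHz = 4.539·10^8 Hz.
Apply λ = c/f: λ = 0.6605 m.
Converting to cm: λ = 66.05 cm ≈ 66.0 cm.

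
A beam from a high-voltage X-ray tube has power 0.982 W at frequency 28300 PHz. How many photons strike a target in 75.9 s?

Total energy: E_total = P·t = 0.982 × 75.9 = 74.53 J.
Per-photon energy: E = 1.875e-14 J.
N = E_total / E_photon = 3.97e15.

3.97e15 photons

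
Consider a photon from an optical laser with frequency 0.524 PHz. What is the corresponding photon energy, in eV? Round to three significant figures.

2.17 eV

(h = 6.62607015e-34 J·s, 1 eV = 1.602176634e-19 J.)
Convert to SI: f = 0.524 PHz = 5.24e14 Hz.
The photon relation is E = hf, giving E = 3.472e-19 J.
Converting to eV: E = 2.167 eV ≈ 2.17 eV.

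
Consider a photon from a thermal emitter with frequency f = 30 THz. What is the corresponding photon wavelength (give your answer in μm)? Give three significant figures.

(c = 2.99792458e8 m/s.)
First convert: f = 30 THz = 3.0e13 Hz.
For a photon λ = c/f, so λ = 9.993e-6 m.
Converting to μm: λ = 9.993 μm ≈ 9.99 μm.

9.99 μm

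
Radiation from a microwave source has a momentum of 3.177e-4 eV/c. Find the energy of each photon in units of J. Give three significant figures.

5.09e-23 J

Take c = 2.99792458e8 m/s, 1 eV = 1.602176634e-19 J.
In SI units: p = 3.177e-4 eV/c = 1.6979e-31 kg·m/s.
The photon relation is E = pc, giving E = 5.090e-23 J.
So E ≈ 5.09e-23 J.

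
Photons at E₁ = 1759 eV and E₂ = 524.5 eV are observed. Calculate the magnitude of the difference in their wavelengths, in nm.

1.66 nm

Using λ = hc/E: λ₁ = 7.0486e-10 m, λ₂ = 2.3639e-9 m.
|Δλ| = |7.0486e-10 − 2.3639e-9| = 1.66e-9 m = 1.66 nm.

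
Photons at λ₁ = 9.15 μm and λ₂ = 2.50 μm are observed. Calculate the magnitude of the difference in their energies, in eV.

Using E = hc/λ: E₁ = 2.171 × 10^-20 J, E₂ = 7.946 × 10^-20 J.
|ΔE| = |2.171 × 10^-20 − 7.946 × 10^-20| = 5.77 × 10^-20 J = 0.360 eV.

0.360 eV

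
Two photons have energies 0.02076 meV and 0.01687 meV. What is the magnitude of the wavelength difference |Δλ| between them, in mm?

13.8 mm

Using λ = hc/E: λ₁ = 0.059723 m, λ₂ = 0.073494 m.
|Δλ| = |0.059723 − 0.073494| = 0.0138 m = 13.8 mm.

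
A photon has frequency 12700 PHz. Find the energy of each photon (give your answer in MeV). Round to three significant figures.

(h = 6.62607015 × 10^-34 J·s, 1 eV = 1.602176634 × 10^-19 J.)
First convert: f = 12700 PHz = 1.27 × 10^19 Hz.
Apply E = hf: E = 8.415 × 10^-15 J.
Converting to MeV: E = 0.05252 MeV ≈ 0.0525 MeV.

0.0525 MeV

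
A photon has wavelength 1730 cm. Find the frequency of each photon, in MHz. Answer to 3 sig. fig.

17.3 MHz

Use c = 2.99792458e8 m/s.
First convert: λ = 1730 cm = 17.3 m.
Since f = c/λ for a photon, f = 1.733e7 Hz.
Converting to MHz: f = 17.33 MHz ≈ 17.3 MHz.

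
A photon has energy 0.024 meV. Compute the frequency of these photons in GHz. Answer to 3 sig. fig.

Take h = 6.62607015e-34 J·s, 1 eV = 1.602176634e-19 J.
In SI units: E = 0.024 meV = 3.8452e-24 J.
Apply f = E/h: f = 5.803e9 Hz.
Converting to GHz: f = 5.803 GHz ≈ 5.80 GHz.

5.80 GHz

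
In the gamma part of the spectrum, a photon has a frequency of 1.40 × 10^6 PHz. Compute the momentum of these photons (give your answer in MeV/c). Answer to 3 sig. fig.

5.79 MeV/c

First convert: f = 1.40 × 10^6 PHz = 1.40 × 10^21 Hz.
For a photon p = hf/c, so p = 3.094 × 10^-21 kg·m/s.
Converting to MeV/c: p = 5.790 MeV/c ≈ 5.79 MeV/c.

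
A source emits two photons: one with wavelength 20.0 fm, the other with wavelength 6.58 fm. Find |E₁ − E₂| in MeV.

126 MeV

Using E = hc/λ: E₁ = 9.932 × 10^-12 J, E₂ = 3.019 × 10^-11 J.
|ΔE| = |9.932 × 10^-12 − 3.019 × 10^-11| = 2.03 × 10^-11 J = 126 MeV.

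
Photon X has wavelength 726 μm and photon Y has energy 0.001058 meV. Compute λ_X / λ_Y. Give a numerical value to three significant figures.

6.20e-4

λ_X = 7.260e-4 m (from wavelength = 726 μm, via λ given directly).
λ_Y = 1.172 m (from energy = 0.001058 meV, via λ = hc/E).
Ratio = 7.260e-4 / 1.172 = 6.20e-4.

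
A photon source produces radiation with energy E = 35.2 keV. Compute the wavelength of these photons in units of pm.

Use h = 6.62607015 × 10^-34 J·s, c = 2.99792458 × 10^8 m/s, 1 eV = 1.602176634 × 10^-19 J.
In SI units: E = 35.2 keV = 5.6397 × 10^-15 J.
For a photon λ = hc/E, so λ = 3.522 × 10^-11 m.
Converting to pm: λ = 35.22 pm ≈ 35.2 pm.

35.2 pm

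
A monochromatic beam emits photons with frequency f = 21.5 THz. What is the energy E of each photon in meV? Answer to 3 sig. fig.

88.9 meV

First convert: f = 21.5 THz = 2.15 × 10^13 Hz.
Since E = hf for a photon, E = 1.425 × 10^-20 J.
Converting to meV: E = 88.92 meV ≈ 88.9 meV.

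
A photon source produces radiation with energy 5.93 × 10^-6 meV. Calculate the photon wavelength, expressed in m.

209 m

Convert to SI: E = 5.93 × 10^-6 meV = 9.5009 × 10^-28 J.
Since λ = hc/E for a photon, λ = 209.1 m.
So λ ≈ 209 m.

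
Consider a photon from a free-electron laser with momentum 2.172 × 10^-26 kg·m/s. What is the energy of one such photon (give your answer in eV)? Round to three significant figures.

40.6 eV

Take c = 2.99792458 × 10^8 m/s, 1 eV = 1.602176634 × 10^-19 J.
The photon relation is E = pc, giving E = 6.511 × 10^-18 J.
Converting to eV: E = 40.64 eV ≈ 40.6 eV.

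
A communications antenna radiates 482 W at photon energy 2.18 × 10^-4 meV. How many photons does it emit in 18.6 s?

2.57 × 10^29 photons

Total energy: E_total = P·t = 482 × 18.6 = 8965 J.
Per-photon energy: E = 3.493 × 10^-26 J.
N = E_total / E_photon = 2.57 × 10^29.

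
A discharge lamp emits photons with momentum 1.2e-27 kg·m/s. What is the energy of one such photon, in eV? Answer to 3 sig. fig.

2.25 eV

(c = 2.99792458e8 m/s, 1 eV = 1.602176634e-19 J.)
Since E = pc for a photon, E = 3.598e-19 J.
Converting to eV: E = 2.245 eV ≈ 2.25 eV.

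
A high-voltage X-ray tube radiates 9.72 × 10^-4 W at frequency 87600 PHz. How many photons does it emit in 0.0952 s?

1.59 × 10^9 photons

Total energy: E_total = P·t = 9.72 × 10^-4 × 0.0952 = 9.253 × 10^-5 J.
Per-photon energy: E = 5.804 × 10^-14 J.
N = E_total / E_photon = 1.59 × 10^9.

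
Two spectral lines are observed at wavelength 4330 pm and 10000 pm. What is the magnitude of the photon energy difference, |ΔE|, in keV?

0.162 keV

Using E = hc/λ: E₁ = 4.588 × 10^-17 J, E₂ = 1.986 × 10^-17 J.
|ΔE| = |4.588 × 10^-17 − 1.986 × 10^-17| = 2.60 × 10^-17 J = 0.162 keV.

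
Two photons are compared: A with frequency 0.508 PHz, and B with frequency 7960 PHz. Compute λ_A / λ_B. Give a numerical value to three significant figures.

1.57 × 10^4

λ_A = 5.901 × 10^-7 m (from frequency = 0.508 PHz, via λ = c/f).
λ_B = 3.766 × 10^-11 m (from frequency = 7960 PHz, via λ = c/f).
Ratio = 5.901 × 10^-7 / 3.766 × 10^-11 = 1.57 × 10^4.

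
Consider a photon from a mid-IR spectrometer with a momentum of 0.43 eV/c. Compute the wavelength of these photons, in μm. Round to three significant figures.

(h = 6.62607015 × 10^-34 J·s, c = 2.99792458 × 10^8 m/s, 1 eV = 1.602176634 × 10^-19 J.)
Convert to SI: p = 0.43 eV/c = 2.2980 × 10^-28 kg·m/s.
The photon relation is λ = h/p, giving λ = 2.883 × 10^-6 m.
Converting to μm: λ = 2.883 μm ≈ 2.88 μm.

2.88 μm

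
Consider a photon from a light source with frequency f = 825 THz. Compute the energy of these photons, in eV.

(h = 6.62607015 × 10^-34 J·s, 1 eV = 1.602176634 × 10^-19 J.)
First convert: f = 825 THz = 8.25 × 10^14 Hz.
The photon relation is E = hf, giving E = 5.467 × 10^-19 J.
Converting to eV: E = 3.412 eV ≈ 3.41 eV.

3.41 eV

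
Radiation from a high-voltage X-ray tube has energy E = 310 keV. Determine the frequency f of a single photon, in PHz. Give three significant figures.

7.50e4 PHz

In SI units: E = 310 keV = 4.9667e-14 J.
The photon relation is f = E/h, giving f = 7.496e19 Hz.
Converting to PHz: f = 74960 PHz ≈ 7.50e4 PHz.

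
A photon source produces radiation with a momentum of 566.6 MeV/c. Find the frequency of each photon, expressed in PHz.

First convert: p = 566.6 MeV/c = 3.0281 × 10^-19 kg·m/s.
Apply f = pc/h: f = 1.370 × 10^23 Hz.
Converting to PHz: f = 1.370 × 10^8 PHz ≈ 1.37 × 10^8 PHz.

1.37 × 10^8 PHz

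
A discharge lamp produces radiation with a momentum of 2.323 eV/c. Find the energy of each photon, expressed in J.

(c = 2.99792458e8 m/s, 1 eV = 1.602176634e-19 J.)
In SI units: p = 2.323 eV/c = 1.2415e-27 kg·m/s.
For a photon E = pc, so E = 3.722e-19 J.
So E ≈ 3.72e-19 J.

3.72e-19 J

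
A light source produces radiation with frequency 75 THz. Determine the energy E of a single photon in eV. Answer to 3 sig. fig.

0.310 eV

(h = 6.62607015e-34 J·s, 1 eV = 1.602176634e-19 J.)
In SI units: f = 75 THz = 7.5e13 Hz.
Apply E = hf: E = 4.970e-20 J.
Converting to eV: E = 0.3102 eV ≈ 0.310 eV.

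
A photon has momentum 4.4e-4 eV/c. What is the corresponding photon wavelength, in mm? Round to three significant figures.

2.82 mm

Take h = 6.62607015e-34 J·s, c = 2.99792458e8 m/s, 1 eV = 1.602176634e-19 J.
Convert to SI: p = 4.4e-4 eV/c = 2.3515e-31 kg·m/s.
For a photon λ = h/p, so λ = 0.002818 m.
Converting to mm: λ = 2.818 mm ≈ 2.82 mm.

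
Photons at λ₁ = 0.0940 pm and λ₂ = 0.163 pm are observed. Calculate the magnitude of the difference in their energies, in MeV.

Using E = hc/λ: E₁ = 2.113 × 10^-12 J, E₂ = 1.219 × 10^-12 J.
|ΔE| = |2.113 × 10^-12 − 1.219 × 10^-12| = 8.95 × 10^-13 J = 5.58 MeV.

5.58 MeV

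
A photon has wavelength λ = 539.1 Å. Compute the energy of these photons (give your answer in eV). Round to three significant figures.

23.0 eV

First convert: λ = 539.1 Å = 5.391 × 10^-8 m.
The photon relation is E = hc/λ, giving E = 3.685 × 10^-18 J.
Converting to eV: E = 23.00 eV ≈ 23.0 eV.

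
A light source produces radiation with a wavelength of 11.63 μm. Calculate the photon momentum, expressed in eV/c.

0.107 eV/c

(h = 6.62607015 × 10^-34 J·s, c = 2.99792458 × 10^8 m/s, 1 eV = 1.602176634 × 10^-19 J.)
First convert: λ = 11.63 μm = 1.163 × 10^-5 m.
The photon relation is p = h/λ, giving p = 5.697 × 10^-29 kg·m/s.
Converting to eV/c: p = 0.1066 eV/c ≈ 0.107 eV/c.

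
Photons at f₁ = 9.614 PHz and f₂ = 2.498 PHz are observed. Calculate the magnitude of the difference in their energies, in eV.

Using E = hf: E₁ = 6.3703 × 10^-18 J, E₂ = 1.6552 × 10^-18 J.
|ΔE| = |6.3703 × 10^-18 − 1.6552 × 10^-18| = 4.72 × 10^-18 J = 29.4 eV.

29.4 eV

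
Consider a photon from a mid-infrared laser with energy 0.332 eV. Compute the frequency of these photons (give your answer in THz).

Convert to SI: E = 0.332 eV = 5.3192 × 10^-20 J.
For a photon f = E/h, so f = 8.028 × 10^13 Hz.
Converting to THz: f = 80.28 THz ≈ 80.3 THz.

80.3 THz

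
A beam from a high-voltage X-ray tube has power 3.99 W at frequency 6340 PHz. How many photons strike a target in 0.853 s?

8.10 × 10^14 photons

Total energy: E_total = P·t = 3.99 × 0.853 = 3.403 J.
Per-photon energy: E = 4.201 × 10^-15 J.
N = E_total / E_photon = 8.10 × 10^14.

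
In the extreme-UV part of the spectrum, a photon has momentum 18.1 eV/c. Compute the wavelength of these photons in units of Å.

Use h = 6.62607015e-34 J·s, c = 2.99792458e8 m/s, 1 eV = 1.602176634e-19 J.
Convert to SI: p = 18.1 eV/c = 9.6732e-27 kg·m/s.
For a photon λ = h/p, so λ = 6.850e-8 m.
Converting to Å: λ = 685.0 Å ≈ 685 Å.

685 Å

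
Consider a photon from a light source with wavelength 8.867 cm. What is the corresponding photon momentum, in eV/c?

Take h = 6.62607015 × 10^-34 J·s, c = 2.99792458 × 10^8 m/s, 1 eV = 1.602176634 × 10^-19 J.
First convert: λ = 8.867 cm = 0.08867 m.
Since p = h/λ for a photon, p = 7.473 × 10^-33 kg·m/s.
Converting to eV/c: p = 1.398 × 10^-5 eV/c ≈ 1.40 × 10^-5 eV/c.

1.40 × 10^-5 eV/c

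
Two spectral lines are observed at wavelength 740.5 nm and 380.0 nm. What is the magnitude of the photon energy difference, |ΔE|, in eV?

Using E = hc/λ: E₁ = 2.6826 × 10^-19 J, E₂ = 5.2275 × 10^-19 J.
|ΔE| = |2.6826 × 10^-19 − 5.2275 × 10^-19| = 2.54 × 10^-19 J = 1.59 eV.

1.59 eV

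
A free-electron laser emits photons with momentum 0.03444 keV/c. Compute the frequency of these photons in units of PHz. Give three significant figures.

8.33 PHz

Take h = 6.62607015e-34 J·s, c = 2.99792458e8 m/s, 1 eV = 1.602176634e-19 J.
In SI units: p = 0.03444 keV/c = 1.8406e-26 kg·m/s.
Apply f = pc/h: f = 8.328e15 Hz.
Converting to PHz: f = 8.328 PHz ≈ 8.33 PHz.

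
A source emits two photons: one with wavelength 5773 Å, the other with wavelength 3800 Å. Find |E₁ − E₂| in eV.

Using E = hc/λ: E₁ = 3.4409e-19 J, E₂ = 5.2275e-19 J.
|ΔE| = |3.4409e-19 − 5.2275e-19| = 1.79e-19 J = 1.12 eV.

1.12 eV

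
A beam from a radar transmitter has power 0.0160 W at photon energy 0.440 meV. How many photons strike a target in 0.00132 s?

Total energy: E_total = P·t = 0.0160 × 0.00132 = 2.112·10^-5 J.
Per-photon energy: E = 7.050·10^-23 J.
N = E_total / E_photon = 3.00·10^17.

3.00·10^17 photons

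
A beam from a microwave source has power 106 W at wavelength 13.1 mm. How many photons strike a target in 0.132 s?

9.23 × 10^23 photons

Total energy: E_total = P·t = 106 × 0.132 = 13.99 J.
Per-photon energy: E = 1.516 × 10^-23 J.
N = E_total / E_photon = 9.23 × 10^23.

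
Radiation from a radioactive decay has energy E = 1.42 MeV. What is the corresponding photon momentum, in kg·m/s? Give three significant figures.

Convert to SI: E = 1.42 MeV = 2.2751 × 10^-13 J.
Since p = E/c for a photon, p = 7.589 × 10^-22 kg·m/s.
So p ≈ 7.59 × 10^-22 kg·m/s.

7.59 × 10^-22 kg·m/s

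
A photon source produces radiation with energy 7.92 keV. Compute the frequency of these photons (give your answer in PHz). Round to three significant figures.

Take h = 6.62607015 × 10^-34 J·s, 1 eV = 1.602176634 × 10^-19 J.
Convert to SI: E = 7.92 keV = 1.2689 × 10^-15 J.
For a photon f = E/h, so f = 1.915 × 10^18 Hz.
Converting to PHz: f = 1915 PHz ≈ 1920 PHz.

1920 PHz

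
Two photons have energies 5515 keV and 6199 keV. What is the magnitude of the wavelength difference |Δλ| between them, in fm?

Using λ = hc/E: λ₁ = 2.2481 × 10^-13 m, λ₂ = 2.0001 × 10^-13 m.
|Δλ| = |2.2481 × 10^-13 − 2.0001 × 10^-13| = 2.48 × 10^-14 m = 24.8 fm.

24.8 fm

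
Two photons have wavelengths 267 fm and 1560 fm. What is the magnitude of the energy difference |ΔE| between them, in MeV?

3.85 MeV

Using E = hc/λ: E₁ = 7.440 × 10^-13 J, E₂ = 1.273 × 10^-13 J.
|ΔE| = |7.440 × 10^-13 − 1.273 × 10^-13| = 6.17 × 10^-13 J = 3.85 MeV.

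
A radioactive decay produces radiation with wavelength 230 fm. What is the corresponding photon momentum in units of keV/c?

Use h = 6.62607015 × 10^-34 J·s, c = 2.99792458 × 10^8 m/s, 1 eV = 1.602176634 × 10^-19 J.
In SI units: λ = 230 fm = 2.30 × 10^-13 m.
Apply p = h/λ: p = 2.881 × 10^-21 kg·m/s.
Converting to keV/c: p = 5391 keV/c ≈ 5390 keV/c.

5390 keV/c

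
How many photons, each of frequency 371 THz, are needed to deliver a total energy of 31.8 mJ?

1.29 × 10^17 photons

Per-photon energy: E = 2.458 × 10^-19 J (from frequency = 371 THz).
N = E_total / E_photon = 0.0318 J / 2.458 × 10^-19 J = 1.29 × 10^17.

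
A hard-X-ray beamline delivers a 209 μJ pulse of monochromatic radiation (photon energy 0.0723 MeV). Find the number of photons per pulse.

1.80e10 photons

Per-photon energy: E = 1.158e-14 J (from energy = 0.0723 MeV).
N = E_total / E_photon = 2.09e-4 J / 1.158e-14 J = 1.80e10.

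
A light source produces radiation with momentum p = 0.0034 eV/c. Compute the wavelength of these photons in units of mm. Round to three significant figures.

Use h = 6.62607015e-34 J·s, c = 2.99792458e8 m/s, 1 eV = 1.602176634e-19 J.
In SI units: p = 0.0034 eV/c = 1.8171e-30 kg·m/s.
For a photon λ = h/p, so λ = 3.647e-4 m.
Converting to mm: λ = 0.3647 mm ≈ 0.365 mm.

0.365 mm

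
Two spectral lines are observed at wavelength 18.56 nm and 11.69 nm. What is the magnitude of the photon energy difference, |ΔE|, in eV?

Using E = hc/λ: E₁ = 1.0703e-17 J, E₂ = 1.6993e-17 J.
|ΔE| = |1.0703e-17 − 1.6993e-17| = 6.29e-18 J = 39.3 eV.

39.3 eV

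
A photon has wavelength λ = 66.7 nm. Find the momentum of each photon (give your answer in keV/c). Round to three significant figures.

0.0186 keV/c

Take h = 6.62607015e-34 J·s, c = 2.99792458e8 m/s, 1 eV = 1.602176634e-19 J.
In SI units: λ = 66.7 nm = 6.67e-8 m.
For a photon p = h/λ, so p = 9.934e-27 kg·m/s.
Converting to keV/c: p = 0.01859 keV/c ≈ 0.0186 keV/c.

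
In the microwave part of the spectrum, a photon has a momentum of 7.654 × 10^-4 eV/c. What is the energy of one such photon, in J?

In SI units: p = 7.654 × 10^-4 eV/c = 4.0905 × 10^-31 kg·m/s.
Since E = pc for a photon, E = 1.226 × 10^-22 J.
So E ≈ 1.23 × 10^-22 J.

1.23 × 10^-22 J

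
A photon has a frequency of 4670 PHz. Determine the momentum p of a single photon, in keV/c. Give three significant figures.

Use h = 6.62607015 × 10^-34 J·s, c = 2.99792458 × 10^8 m/s, 1 eV = 1.602176634 × 10^-19 J.
First convert: f = 4670 PHz = 4.67 × 10^18 Hz.
The photon relation is p = hf/c, giving p = 1.032 × 10^-23 kg·m/s.
Converting to keV/c: p = 19.31 keV/c ≈ 19.3 keV/c.

19.3 keV/c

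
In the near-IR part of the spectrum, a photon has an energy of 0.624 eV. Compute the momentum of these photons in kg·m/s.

Convert to SI: E = 0.624 eV = 9.9976e-20 J.
For a photon p = E/c, so p = 3.335e-28 kg·m/s.
So p ≈ 3.33e-28 kg·m/s.

3.33e-28 kg·m/s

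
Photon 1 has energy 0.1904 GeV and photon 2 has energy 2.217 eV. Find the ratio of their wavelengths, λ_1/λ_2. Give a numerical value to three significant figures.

1.16 × 10^-8

λ_1 = 6.512 × 10^-15 m (from energy = 0.1904 GeV, via λ = hc/E).
λ_2 = 5.592 × 10^-7 m (from energy = 2.217 eV, via λ = hc/E).
Ratio = 6.512 × 10^-15 / 5.592 × 10^-7 = 1.16 × 10^-8.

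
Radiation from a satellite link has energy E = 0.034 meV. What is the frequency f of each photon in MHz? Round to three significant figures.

Convert to SI: E = 0.034 meV = 5.4474 × 10^-24 J.
Since f = E/h for a photon, f = 8.221 × 10^9 Hz.
Converting to MHz: f = 8221 MHz ≈ 8220 MHz.

8220 MHz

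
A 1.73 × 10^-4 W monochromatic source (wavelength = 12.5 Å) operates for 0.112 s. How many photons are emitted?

1.22 × 10^11 photons

Total energy: E_total = P·t = 1.73 × 10^-4 × 0.112 = 1.938 × 10^-5 J.
Per-photon energy: E = 1.589 × 10^-16 J.
N = E_total / E_photon = 1.22 × 10^11.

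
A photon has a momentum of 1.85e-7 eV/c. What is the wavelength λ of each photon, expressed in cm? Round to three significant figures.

670 cm

Convert to SI: p = 1.85e-7 eV/c = 9.8869e-35 kg·m/s.
The photon relation is λ = h/p, giving λ = 6.702 m.
Converting to cm: λ = 670.2 cm ≈ 670 cm.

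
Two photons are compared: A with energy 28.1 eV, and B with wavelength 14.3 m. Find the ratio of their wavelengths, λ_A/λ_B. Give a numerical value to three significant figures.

3.09 × 10^-9

λ_A = 4.412 × 10^-8 m (from energy = 28.1 eV, via λ = hc/E).
λ_B = 14.30 m (from wavelength = 14.3 m, via λ given directly).
Ratio = 4.412 × 10^-8 / 14.30 = 3.09 × 10^-9.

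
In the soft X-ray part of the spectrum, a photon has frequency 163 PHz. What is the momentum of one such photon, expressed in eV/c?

674 eV/c

(h = 6.62607015 × 10^-34 J·s, c = 2.99792458 × 10^8 m/s, 1 eV = 1.602176634 × 10^-19 J.)
First convert: f = 163 PHz = 1.63 × 10^17 Hz.
For a photon p = hf/c, so p = 3.603 × 10^-25 kg·m/s.
Converting to eV/c: p = 674.1 eV/c ≈ 674 eV/c.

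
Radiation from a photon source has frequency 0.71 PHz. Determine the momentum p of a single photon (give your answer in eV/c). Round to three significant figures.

In SI units: f = 0.71 PHz = 7.1e14 Hz.
Apply p = hf/c: p = 1.569e-27 kg·m/s.
Converting to eV/c: p = 2.936 eV/c ≈ 2.94 eV/c.

2.94 eV/c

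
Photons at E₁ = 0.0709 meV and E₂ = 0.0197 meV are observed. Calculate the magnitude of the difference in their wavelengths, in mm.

45.4 mm

Using λ = hc/E: λ₁ = 0.01749 m, λ₂ = 0.06294 m.
|Δλ| = |0.01749 − 0.06294| = 0.0454 m = 45.4 mm.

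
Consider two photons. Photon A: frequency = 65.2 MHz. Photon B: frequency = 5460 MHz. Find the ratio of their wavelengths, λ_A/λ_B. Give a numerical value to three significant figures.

83.7

λ_A = 4.598 m (from frequency = 65.2 MHz, via λ = c/f).
λ_B = 0.05491 m (from frequency = 5460 MHz, via λ = c/f).
Ratio = 4.598 / 0.05491 = 83.7.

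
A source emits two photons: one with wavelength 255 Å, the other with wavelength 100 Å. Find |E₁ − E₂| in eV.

Using E = hc/λ: E₁ = 7.790e-18 J, E₂ = 1.986e-17 J.
|ΔE| = |7.790e-18 − 1.986e-17| = 1.21e-17 J = 75.4 eV.

75.4 eV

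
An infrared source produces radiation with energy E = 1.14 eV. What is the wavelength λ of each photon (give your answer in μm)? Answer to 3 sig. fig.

Use h = 6.62607015 × 10^-34 J·s, c = 2.99792458 × 10^8 m/s, 1 eV = 1.602176634 × 10^-19 J.
First convert: E = 1.14 eV = 1.8265 × 10^-19 J.
Since λ = hc/E for a photon, λ = 1.088 × 10^-6 m.
Converting to μm: λ = 1.088 μm ≈ 1.09 μm.

1.09 μm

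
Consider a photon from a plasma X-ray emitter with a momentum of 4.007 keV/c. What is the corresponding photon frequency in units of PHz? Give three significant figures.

969 PHz

Use h = 6.62607015 × 10^-34 J·s, c = 2.99792458 × 10^8 m/s, 1 eV = 1.602176634 × 10^-19 J.
In SI units: p = 4.007 keV/c = 2.1415 × 10^-24 kg·m/s.
Since f = pc/h for a photon, f = 9.689 × 10^17 Hz.
Converting to PHz: f = 968.9 PHz ≈ 969 PHz.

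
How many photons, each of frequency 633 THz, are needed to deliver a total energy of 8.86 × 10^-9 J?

2.11 × 10^10 photons

Per-photon energy: E = 4.194 × 10^-19 J (from frequency = 633 THz).
N = E_total / E_photon = 8.86 × 10^-9 J / 4.194 × 10^-19 J = 2.11 × 10^10.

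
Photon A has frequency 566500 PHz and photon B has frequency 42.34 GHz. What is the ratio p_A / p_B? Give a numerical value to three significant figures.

p_A = 1.252e-21 kg·m/s (from frequency = 566500 PHz, via p = hf/c).
p_B = 9.358e-32 kg·m/s (from frequency = 42.34 GHz, via p = hf/c).
Ratio = 1.252e-21 / 9.358e-32 = 1.34e10.

1.34e10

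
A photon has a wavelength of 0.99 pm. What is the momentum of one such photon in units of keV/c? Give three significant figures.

1250 keV/c

Use h = 6.62607015e-34 J·s, c = 2.99792458e8 m/s, 1 eV = 1.602176634e-19 J.
Convert to SI: λ = 0.99 pm = 9.9e-13 m.
For a photon p = h/λ, so p = 6.693e-22 kg·m/s.
Converting to keV/c: p = 1252 keV/c ≈ 1250 keV/c.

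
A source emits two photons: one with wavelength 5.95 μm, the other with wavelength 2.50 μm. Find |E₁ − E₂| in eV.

Using E = hc/λ: E₁ = 3.339 × 10^-20 J, E₂ = 7.946 × 10^-20 J.
|ΔE| = |3.339 × 10^-20 − 7.946 × 10^-20| = 4.61 × 10^-20 J = 0.288 eV.

0.288 eV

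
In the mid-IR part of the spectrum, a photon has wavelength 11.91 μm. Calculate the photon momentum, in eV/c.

Use h = 6.62607015e-34 J·s, c = 2.99792458e8 m/s, 1 eV = 1.602176634e-19 J.
In SI units: λ = 11.91 μm = 1.191e-5 m.
Apply p = h/λ: p = 5.563e-29 kg·m/s.
Converting to eV/c: p = 0.1041 eV/c ≈ 0.104 eV/c.

0.104 eV/c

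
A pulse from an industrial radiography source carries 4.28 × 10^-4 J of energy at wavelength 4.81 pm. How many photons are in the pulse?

1.04 × 10^10 photons

Per-photon energy: E = 4.130 × 10^-14 J (from wavelength = 4.81 pm).
N = E_total / E_photon = 4.28 × 10^-4 J / 4.130 × 10^-14 J = 1.04 × 10^10.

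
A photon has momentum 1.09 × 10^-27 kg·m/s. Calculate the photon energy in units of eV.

2.04 eV

Use c = 2.99792458 × 10^8 m/s, 1 eV = 1.602176634 × 10^-19 J.
The photon relation is E = pc, giving E = 3.268 × 10^-19 J.
Converting to eV: E = 2.040 eV ≈ 2.04 eV.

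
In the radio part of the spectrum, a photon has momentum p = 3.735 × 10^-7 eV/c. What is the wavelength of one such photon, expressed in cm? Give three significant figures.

In SI units: p = 3.735 × 10^-7 eV/c = 1.9961 × 10^-34 kg·m/s.
For a photon λ = h/p, so λ = 3.320 m.
Converting to cm: λ = 332.0 cm ≈ 332 cm.

332 cm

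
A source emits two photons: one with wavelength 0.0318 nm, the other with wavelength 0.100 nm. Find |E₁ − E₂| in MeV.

0.0266 MeV

Using E = hc/λ: E₁ = 6.247 × 10^-15 J, E₂ = 1.986 × 10^-15 J.
|ΔE| = |6.247 × 10^-15 − 1.986 × 10^-15| = 4.26 × 10^-15 J = 0.0266 MeV.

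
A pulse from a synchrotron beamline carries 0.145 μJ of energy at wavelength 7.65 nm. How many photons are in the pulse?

Per-photon energy: E = 2.597e-17 J (from wavelength = 7.65 nm).
N = E_total / E_photon = 1.45e-7 J / 2.597e-17 J = 5.58e9.

5.58e9 photons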